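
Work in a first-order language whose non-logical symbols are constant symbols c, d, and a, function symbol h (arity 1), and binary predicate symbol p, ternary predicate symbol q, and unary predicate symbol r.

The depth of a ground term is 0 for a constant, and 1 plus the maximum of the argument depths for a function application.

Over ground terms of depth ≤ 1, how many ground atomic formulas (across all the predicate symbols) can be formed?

258

First count ground terms of depth ≤ 1.
Let N_k = |{terms of depth ≤ k}|. Then N_0 = 3 and N_k = 3 + N_{k-1} for k ≥ 1 (one summand per function symbol, arity giving the exponent).
N_0 = 3
N_1 = 3 + 3 = 6
Explicitly: c, d, a, h(c), h(d), h(a).
So |H| = 6.
Each predicate of arity r yields |H|^r ground atoms (one per choice of an r-tuple from H):
  p: 6^2 = 36;  q: 6^3 = 216;  r: 6
Total ground atoms: 36 + 216 + 6 = 258.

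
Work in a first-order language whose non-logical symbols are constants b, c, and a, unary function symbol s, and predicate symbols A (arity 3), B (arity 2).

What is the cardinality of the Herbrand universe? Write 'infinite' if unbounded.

infinite

The signature has at least one function symbol (s, arity 1) and at least one constant (b).
Iterating s gives infinitely many distinct ground terms: b, s(b), s(s(b)), ...
So the Herbrand universe is infinite.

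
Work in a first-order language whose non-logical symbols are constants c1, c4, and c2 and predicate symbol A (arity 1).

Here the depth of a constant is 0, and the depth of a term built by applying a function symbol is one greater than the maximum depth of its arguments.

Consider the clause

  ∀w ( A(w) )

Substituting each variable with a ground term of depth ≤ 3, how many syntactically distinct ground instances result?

Ground terms of depth ≤ 3:
  With no function symbols every ground term is a constant, so there are exactly 3 ground terms at every depth bound.
  N_0 = 3
  N_1 = 3
  N_2 = 3
  N_3 = 3
  Explicitly: c1, c4, c2.
So there are 3 ground terms available for substitution.
The body mentions the single quantified variable w; since ground terms form a free algebra, no two substitutions collapse to the same formula.
Number of ground instances = 3.

3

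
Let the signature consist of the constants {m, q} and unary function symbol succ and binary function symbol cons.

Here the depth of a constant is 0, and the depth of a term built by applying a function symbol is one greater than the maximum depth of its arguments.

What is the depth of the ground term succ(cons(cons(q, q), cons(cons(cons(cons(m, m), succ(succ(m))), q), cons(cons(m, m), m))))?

depth(cons(q, q)) = 1 + max(0, 0) = 1
depth(cons(m, m)) = 1 + max(0, 0) = 1
depth(succ(m)) = 1 + depth(m) = 1 + 0 = 1
depth(succ(succ(m))) = 1 + depth(succ(m)) = 1 + 1 = 2
depth(cons(cons(m, m), succ(succ(m)))) = 1 + max(1, 2) = 3
depth(cons(cons(cons(m, m), succ(succ(m))), q)) = 1 + max(3, 0) = 4
depth(cons(cons(m, m), m)) = 1 + max(1, 0) = 2
depth(cons(cons(cons(cons(m, m), succ(succ(m))), q), cons(cons(m, m), m))) = 1 + max(4, 2) = 5
depth(cons(cons(q, q), cons(cons(cons(cons(m, m), succ(succ(m))), q), cons(cons(m, m), m)))) = 1 + max(1, 5) = 6
depth(succ(cons(cons(q, q), cons(cons(cons(cons(m, m), succ(succ(m))), q), cons(cons(m, m), m))))) = 1 + depth(cons(cons(q, q), cons(cons(cons(cons(m, m), succ(succ(m))), q), cons(cons(m, m), m)))) = 1 + 6 = 7

7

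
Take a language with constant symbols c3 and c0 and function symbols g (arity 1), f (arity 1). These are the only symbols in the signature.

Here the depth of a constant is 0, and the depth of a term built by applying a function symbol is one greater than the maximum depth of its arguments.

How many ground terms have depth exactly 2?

8

Count level by level. With function symbols g/1, f/1, the terms of depth ≤ k are the 2 constants together with each function applied to depth-≤(k−1) tuples, so N_k = 2 + N_{k-1} + N_{k-1}.
N_0 = 2
N_1 = 2 + 2 + 2 = 6
N_2 = 2 + 6 + 6 = 14
Terms of depth exactly 2: N_2 − N_1 = 14 − 6 = 8.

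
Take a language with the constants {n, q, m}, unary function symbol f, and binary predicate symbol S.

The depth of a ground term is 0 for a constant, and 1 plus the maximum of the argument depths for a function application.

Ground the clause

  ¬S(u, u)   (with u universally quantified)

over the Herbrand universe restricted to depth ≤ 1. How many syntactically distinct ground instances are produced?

6

Ground terms of depth ≤ 1:
  Write N_k for the number of ground terms of depth ≤ k. A term of depth ≤ k is either a constant or a function symbol applied to arguments of depth ≤ k−1, so N_k = 3 + N_{k-1}.
  N_0 = 3
  N_1 = 3 + 3 = 6
  Explicitly: n, q, m, f(n), f(q), f(m).
So there are 6 ground terms available for substitution.
The body mentions the single quantified variable u; since ground terms form a free algebra, no two substitutions collapse to the same formula.
Number of ground instances = 6.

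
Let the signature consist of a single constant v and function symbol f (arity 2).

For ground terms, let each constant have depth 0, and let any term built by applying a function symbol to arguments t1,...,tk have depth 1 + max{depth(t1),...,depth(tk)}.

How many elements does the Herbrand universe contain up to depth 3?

Write N_k for the number of ground terms of depth ≤ k. A term of depth ≤ k is either a constant or a function symbol applied to arguments of depth ≤ k−1, so N_k = 1 + N_{k-1}^2.
N_0 = 1
N_1 = 1 + 1^2 = 2
N_2 = 1 + 2^2 = 5
N_3 = 1 + 5^2 = 26

26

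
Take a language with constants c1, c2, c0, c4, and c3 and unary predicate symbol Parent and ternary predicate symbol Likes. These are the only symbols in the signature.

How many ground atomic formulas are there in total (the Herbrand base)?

With no function symbols, the Herbrand universe is just the 5 constants.
Ground atoms per predicate: Parent: 5, Likes: 5^3 = 125.
Herbrand base size = 5 + 125 = 130.

130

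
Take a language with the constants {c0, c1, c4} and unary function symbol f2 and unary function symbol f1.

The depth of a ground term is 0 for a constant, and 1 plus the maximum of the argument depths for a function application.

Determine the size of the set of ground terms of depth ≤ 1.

9

If N_k denotes the number of depth-≤k ground terms, the 3 constants give N_0 = 3, and each function symbol of arity r contributes N_{k-1}^r new terms at level k: N_k = 3 + N_{k-1} + N_{k-1}.
N_0 = 3
N_1 = 3 + 3 + 3 = 9
Explicitly: c0, c1, c4, f2(c0), f2(c1), f2(c4), f1(c0), f1(c1), f1(c4).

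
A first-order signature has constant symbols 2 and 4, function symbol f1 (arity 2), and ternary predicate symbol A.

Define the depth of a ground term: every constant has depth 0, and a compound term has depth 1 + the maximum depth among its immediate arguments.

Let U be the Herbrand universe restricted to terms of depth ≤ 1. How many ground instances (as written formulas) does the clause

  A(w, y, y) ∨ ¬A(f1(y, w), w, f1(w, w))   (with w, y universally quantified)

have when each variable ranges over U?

36

Ground terms of depth ≤ 1:
  Write N_k for the number of ground terms of depth ≤ k. A term of depth ≤ k is either a constant or a function symbol applied to arguments of depth ≤ k−1, so N_k = 2 + N_{k-1}^2.
  N_0 = 2
  N_1 = 2 + 2^2 = 6
  Explicitly: 2, 4, f1(2, 2), f1(2, 4), f1(4, 2), f1(4, 4).
So there are 6 ground terms available for substitution.
The body mentions every one of the 2 quantified variables; since ground terms form a free algebra, no two substitutions collapse to the same formula.
Number of ground instances = 6^2 = 36.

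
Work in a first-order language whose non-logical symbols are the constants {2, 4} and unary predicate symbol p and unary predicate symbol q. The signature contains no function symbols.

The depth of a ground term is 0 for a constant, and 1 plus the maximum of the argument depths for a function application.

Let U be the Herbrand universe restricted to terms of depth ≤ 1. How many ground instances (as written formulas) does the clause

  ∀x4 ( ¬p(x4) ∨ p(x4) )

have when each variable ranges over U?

Ground terms of depth ≤ 1:
  With no function symbols every ground term is a constant, so there are exactly 2 ground terms at every depth bound.
  N_0 = 2
  N_1 = 2
So there are 2 ground terms available for substitution.
There is 1 variable to instantiate (x4),  occurring in at least one literal, so different choices give different ground instances.
Number of ground instances = 2.

2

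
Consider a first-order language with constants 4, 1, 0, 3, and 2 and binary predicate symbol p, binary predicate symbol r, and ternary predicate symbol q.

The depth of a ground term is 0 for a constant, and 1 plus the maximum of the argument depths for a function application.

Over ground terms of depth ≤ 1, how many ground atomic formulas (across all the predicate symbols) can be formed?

First count ground terms of depth ≤ 1.
With no function symbols every ground term is a constant, so there are exactly 5 ground terms at every depth bound.
N_0 = 5
N_1 = 5
So |H| = 5.
A ground atom is a predicate applied to a tuple of terms from H, so the count is the sum over predicates of |H|^arity:
  p: 5^2 = 25;  r: 5^2 = 25;  q: 5^3 = 125
Total ground atoms: 25 + 25 + 125 = 175.

175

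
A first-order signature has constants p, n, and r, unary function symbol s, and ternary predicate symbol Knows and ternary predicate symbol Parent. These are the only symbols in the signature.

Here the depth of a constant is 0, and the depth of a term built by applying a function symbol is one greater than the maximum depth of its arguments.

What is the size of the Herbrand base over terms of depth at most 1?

432

First count ground terms of depth ≤ 1.
Let N_k = |{terms of depth ≤ k}|. Then N_0 = 3 and N_k = 3 + N_{k-1} for k ≥ 1 (one summand per function symbol, arity giving the exponent).
N_0 = 3
N_1 = 3 + 3 = 6
Explicitly: p, n, r, s(p), s(n), s(r).
So |H| = 6.
For each predicate symbol, the number of ground atoms is |H| raised to its arity; summing:
  Knows: 6^3 = 216;  Parent: 6^3 = 216
Total ground atoms: 216 + 216 = 432.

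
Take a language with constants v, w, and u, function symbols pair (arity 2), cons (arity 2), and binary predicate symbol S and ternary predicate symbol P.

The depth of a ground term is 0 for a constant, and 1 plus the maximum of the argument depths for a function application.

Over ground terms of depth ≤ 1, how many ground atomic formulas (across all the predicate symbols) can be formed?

9702

First count ground terms of depth ≤ 1.
Count level by level. With function symbols pair/2, cons/2, the terms of depth ≤ k are the 3 constants together with each function applied to depth-≤(k−1) tuples, so N_k = 3 + N_{k-1}^2 + N_{k-1}^2.
N_0 = 3
N_1 = 3 + 3^2 + 3^2 = 21
So |H| = 21.
For each predicate symbol, the number of ground atoms is |H| raised to its arity; summing:
  S: 21^2 = 441;  P: 21^3 = 9261
Total ground atoms: 441 + 9261 = 9702.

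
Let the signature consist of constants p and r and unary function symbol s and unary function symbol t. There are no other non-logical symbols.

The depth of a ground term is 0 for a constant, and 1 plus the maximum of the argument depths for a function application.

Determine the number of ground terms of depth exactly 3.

Count level by level. With function symbols s/1, t/1, the terms of depth ≤ k are the 2 constants together with each function applied to depth-≤(k−1) tuples, so N_k = 2 + N_{k-1} + N_{k-1}.
N_0 = 2
N_1 = 2 + 2 + 2 = 6
N_2 = 2 + 6 + 6 = 14
N_3 = 2 + 14 + 14 = 30
Terms of depth exactly 3: N_3 − N_2 = 30 − 14 = 16.

16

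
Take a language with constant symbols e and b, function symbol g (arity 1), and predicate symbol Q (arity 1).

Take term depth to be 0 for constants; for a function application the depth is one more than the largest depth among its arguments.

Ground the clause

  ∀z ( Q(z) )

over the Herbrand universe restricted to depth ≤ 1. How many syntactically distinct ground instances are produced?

Ground terms of depth ≤ 1:
  Let N_k count ground terms of depth at most k. Each non-constant term of depth ≤ k is some function symbol applied to depth-≤(k−1) arguments, giving N_k = 2 + N_{k-1}.
  N_0 = 2
  N_1 = 2 + 2 = 4
So there are 4 ground terms available for substitution.
There is 1 variable to instantiate (z),  occurring in at least one literal, so different choices give different ground instances.
Number of ground instances = 4.

4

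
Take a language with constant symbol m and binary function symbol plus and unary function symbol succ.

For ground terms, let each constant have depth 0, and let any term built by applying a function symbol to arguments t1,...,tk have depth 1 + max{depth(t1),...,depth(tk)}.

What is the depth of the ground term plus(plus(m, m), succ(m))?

depth(plus(m, m)) = 1 + max(0, 0) = 1
depth(succ(m)) = 1 + depth(m) = 1 + 0 = 1
depth(plus(plus(m, m), succ(m))) = 1 + max(1, 1) = 2

2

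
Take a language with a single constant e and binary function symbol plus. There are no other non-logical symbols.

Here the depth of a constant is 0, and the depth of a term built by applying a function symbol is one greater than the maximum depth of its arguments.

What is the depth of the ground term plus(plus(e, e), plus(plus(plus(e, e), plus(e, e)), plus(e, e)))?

4

depth(plus(e, e)) = 1 + max(0, 0) = 1
depth(plus(plus(e, e), plus(e, e))) = 1 + max(1, 1) = 2
depth(plus(plus(plus(e, e), plus(e, e)), plus(e, e))) = 1 + max(2, 1) = 3
depth(plus(plus(e, e), plus(plus(plus(e, e), plus(e, e)), plus(e, e)))) = 1 + max(1, 3) = 4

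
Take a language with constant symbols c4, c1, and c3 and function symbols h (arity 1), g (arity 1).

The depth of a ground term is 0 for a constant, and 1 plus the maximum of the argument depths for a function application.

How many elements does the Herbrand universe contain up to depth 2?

21

Count level by level. With function symbols h/1, g/1, the terms of depth ≤ k are the 3 constants together with each function applied to depth-≤(k−1) tuples, so N_k = 3 + N_{k-1} + N_{k-1}.
N_0 = 3
N_1 = 3 + 3 + 3 = 9
N_2 = 3 + 9 + 9 = 21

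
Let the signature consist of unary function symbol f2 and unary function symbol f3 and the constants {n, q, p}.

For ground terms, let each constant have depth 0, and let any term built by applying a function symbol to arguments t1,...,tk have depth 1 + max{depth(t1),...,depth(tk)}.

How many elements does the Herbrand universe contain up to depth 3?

Let N_k = |{terms of depth ≤ k}|. Then N_0 = 3 and N_k = 3 + N_{k-1} + N_{k-1} for k ≥ 1 (one summand per function symbol, arity giving the exponent).
N_0 = 3
N_1 = 3 + 3 + 3 = 9
N_2 = 3 + 9 + 9 = 21
N_3 = 3 + 21 + 21 = 45

45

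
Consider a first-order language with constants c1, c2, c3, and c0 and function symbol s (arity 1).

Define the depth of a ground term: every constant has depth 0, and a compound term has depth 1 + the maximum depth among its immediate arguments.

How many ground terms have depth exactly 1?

4

Write N_k for the number of ground terms of depth ≤ k. A term of depth ≤ k is either a constant or a function symbol applied to arguments of depth ≤ k−1, so N_k = 4 + N_{k-1}.
N_0 = 4
N_1 = 4 + 4 = 8
Terms of depth exactly 1: N_1 − N_0 = 8 − 4 = 4.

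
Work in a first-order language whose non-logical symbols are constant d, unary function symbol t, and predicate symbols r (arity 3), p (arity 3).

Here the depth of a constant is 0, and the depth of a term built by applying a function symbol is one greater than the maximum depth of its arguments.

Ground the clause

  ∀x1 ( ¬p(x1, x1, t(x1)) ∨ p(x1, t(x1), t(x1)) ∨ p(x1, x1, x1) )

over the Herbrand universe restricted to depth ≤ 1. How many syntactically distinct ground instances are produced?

Ground terms of depth ≤ 1:
  Write N_k for the number of ground terms of depth ≤ k. A term of depth ≤ k is either a constant or a function symbol applied to arguments of depth ≤ k−1, so N_k = 1 + N_{k-1}.
  N_0 = 1
  N_1 = 1 + 1 = 2
So there are 2 ground terms available for substitution.
The variable x1 ranges independently over the available ground terms, and distinct assignments produce distinct instances.
Number of ground instances = 2.

2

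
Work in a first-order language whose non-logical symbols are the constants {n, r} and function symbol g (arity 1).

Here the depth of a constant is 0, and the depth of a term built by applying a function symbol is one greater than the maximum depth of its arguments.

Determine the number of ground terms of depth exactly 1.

Count level by level. With function symbols g/1, the terms of depth ≤ k are the 2 constants together with each function applied to depth-≤(k−1) tuples, so N_k = 2 + N_{k-1}.
N_0 = 2
N_1 = 2 + 2 = 4
Terms of depth exactly 1: N_1 − N_0 = 4 − 2 = 2.

2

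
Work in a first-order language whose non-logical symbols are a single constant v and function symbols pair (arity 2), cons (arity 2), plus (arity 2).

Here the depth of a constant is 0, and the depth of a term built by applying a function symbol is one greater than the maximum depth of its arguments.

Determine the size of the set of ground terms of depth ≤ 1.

Let N_k count ground terms of depth at most k. Each non-constant term of depth ≤ k is some function symbol applied to depth-≤(k−1) arguments, giving N_k = 1 + N_{k-1}^2 + N_{k-1}^2 + N_{k-1}^2.
N_0 = 1
N_1 = 1 + 1^2 + 1^2 + 1^2 = 4

4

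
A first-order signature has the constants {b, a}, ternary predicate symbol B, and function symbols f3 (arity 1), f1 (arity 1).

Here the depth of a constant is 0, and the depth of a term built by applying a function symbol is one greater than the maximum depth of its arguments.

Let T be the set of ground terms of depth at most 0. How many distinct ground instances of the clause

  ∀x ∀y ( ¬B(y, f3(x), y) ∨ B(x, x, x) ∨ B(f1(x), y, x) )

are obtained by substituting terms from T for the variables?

Ground terms of depth ≤ 0:
  Write N_k for the number of ground terms of depth ≤ k. A term of depth ≤ k is either a constant or a function symbol applied to arguments of depth ≤ k−1, so N_k = 2 + N_{k-1} + N_{k-1}.
  N_0 = 2
  Explicitly: b, a.
So there are 2 ground terms available for substitution.
Each of x, y ranges independently over the available ground terms, and distinct assignments produce distinct instances.
Number of ground instances = 2^2 = 4.

4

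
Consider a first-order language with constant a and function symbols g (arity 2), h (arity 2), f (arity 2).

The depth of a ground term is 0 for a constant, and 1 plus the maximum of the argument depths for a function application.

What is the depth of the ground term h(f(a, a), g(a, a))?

2

depth(f(a, a)) = 1 + max(0, 0) = 1
depth(g(a, a)) = 1 + max(0, 0) = 1
depth(h(f(a, a), g(a, a))) = 1 + max(1, 1) = 2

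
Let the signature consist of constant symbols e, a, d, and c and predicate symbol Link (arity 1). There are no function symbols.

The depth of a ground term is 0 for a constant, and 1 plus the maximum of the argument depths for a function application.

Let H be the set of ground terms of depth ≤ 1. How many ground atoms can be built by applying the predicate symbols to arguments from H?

First count ground terms of depth ≤ 1.
With no function symbols every ground term is a constant, so there are exactly 4 ground terms at every depth bound.
N_0 = 4
N_1 = 4
So |H| = 4.
Each predicate of arity r yields |H|^r ground atoms (one per choice of an r-tuple from H):
  Link: 4
Total ground atoms: 4.

4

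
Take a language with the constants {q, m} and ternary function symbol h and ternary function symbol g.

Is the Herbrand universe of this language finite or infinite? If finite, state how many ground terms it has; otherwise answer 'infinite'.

The signature has at least one function symbol (h, arity 3) and at least one constant (q).
Iterating h gives infinitely many distinct ground terms: q, h(q, q, q), h(h(q, q, q), h(q, q, q), h(q, q, q)), ...
So the Herbrand universe is infinite.

infinite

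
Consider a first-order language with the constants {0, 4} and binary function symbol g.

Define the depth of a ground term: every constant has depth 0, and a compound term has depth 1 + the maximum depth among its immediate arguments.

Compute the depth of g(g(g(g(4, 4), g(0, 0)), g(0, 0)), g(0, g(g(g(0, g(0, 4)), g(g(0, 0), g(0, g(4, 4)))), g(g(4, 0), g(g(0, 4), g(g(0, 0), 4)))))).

7

depth(g(4, 4)) = 1 + max(0, 0) = 1
depth(g(0, 0)) = 1 + max(0, 0) = 1
depth(g(g(4, 4), g(0, 0))) = 1 + max(1, 1) = 2
depth(g(g(g(4, 4), g(0, 0)), g(0, 0))) = 1 + max(2, 1) = 3
depth(g(0, 4)) = 1 + max(0, 0) = 1
depth(g(0, g(0, 4))) = 1 + max(0, 1) = 2
depth(g(0, g(4, 4))) = 1 + max(0, 1) = 2
depth(g(g(0, 0), g(0, g(4, 4)))) = 1 + max(1, 2) = 3
depth(g(g(0, g(0, 4)), g(g(0, 0), g(0, g(4, 4))))) = 1 + max(2, 3) = 4
depth(g(4, 0)) = 1 + max(0, 0) = 1
depth(g(g(0, 0), 4)) = 1 + max(1, 0) = 2
depth(g(g(0, 4), g(g(0, 0), 4))) = 1 + max(1, 2) = 3
depth(g(g(4, 0), g(g(0, 4), g(g(0, 0), 4)))) = 1 + max(1, 3) = 4
depth(g(g(g(0, g(0, 4)), g(g(0, 0), g(0, g(4, 4)))), g(g(4, 0), g(g(0, 4), g(g(0, 0), 4))))) = 1 + max(4, 4) = 5
depth(g(0, g(g(g(0, g(0, 4)), g(g(0, 0), g(0, g(4, 4)))), g(g(4, 0), g(g(0, 4), g(g(0, 0), 4)))))) = 1 + max(0, 5) = 6
depth(g(g(g(g(4, 4), g(0, 0)), g(0, 0)), g(0, g(g(g(0, g(0, 4)), g(g(0, 0), g(0, g(4, 4)))), g(g(4, 0), g(g(0, 4), g(g(0, 0), 4))))))) = 1 + max(3, 6) = 7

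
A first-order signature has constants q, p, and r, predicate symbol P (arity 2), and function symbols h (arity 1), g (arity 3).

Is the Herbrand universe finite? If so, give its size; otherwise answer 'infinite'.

The signature has at least one function symbol (h, arity 1) and at least one constant (q).
Iterating h gives infinitely many distinct ground terms: q, h(q), h(h(q)), ...
So the Herbrand universe is infinite.

infinite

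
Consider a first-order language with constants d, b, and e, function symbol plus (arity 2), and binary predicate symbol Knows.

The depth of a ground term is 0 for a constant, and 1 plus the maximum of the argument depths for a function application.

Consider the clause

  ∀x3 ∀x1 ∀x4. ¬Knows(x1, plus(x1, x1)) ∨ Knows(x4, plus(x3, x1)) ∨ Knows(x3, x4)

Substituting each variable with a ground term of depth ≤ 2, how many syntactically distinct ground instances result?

3176523

Ground terms of depth ≤ 2:
  Let N_k count ground terms of depth at most k. Each non-constant term of depth ≤ k is some function symbol applied to depth-≤(k−1) arguments, giving N_k = 3 + N_{k-1}^2.
  N_0 = 3
  N_1 = 3 + 3^2 = 12
  N_2 = 3 + 12^2 = 147
So there are 147 ground terms available for substitution.
Each of x3, x1, x4 ranges independently over the available ground terms, and distinct assignments produce distinct instances.
Number of ground instances = 147^3 = 3176523.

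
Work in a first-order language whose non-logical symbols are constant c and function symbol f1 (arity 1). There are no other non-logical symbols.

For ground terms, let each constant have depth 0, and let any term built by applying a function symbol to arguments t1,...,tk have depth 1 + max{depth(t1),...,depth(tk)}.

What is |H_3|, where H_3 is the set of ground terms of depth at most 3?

If N_k denotes the number of depth-≤k ground terms, the 1 constant gives N_0 = 1, and each function symbol of arity r contributes N_{k-1}^r new terms at level k: N_k = 1 + N_{k-1}.
N_0 = 1
N_1 = 1 + 1 = 2
N_2 = 1 + 2 = 3
N_3 = 1 + 3 = 4
Explicitly: c, f1(c), f1(f1(c)), f1(f1(f1(c))).

4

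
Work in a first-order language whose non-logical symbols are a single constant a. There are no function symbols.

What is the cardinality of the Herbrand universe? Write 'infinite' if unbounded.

1

There are no function symbols, so the only ground term is the single constant.
The Herbrand universe is {a}, finite with 1 element.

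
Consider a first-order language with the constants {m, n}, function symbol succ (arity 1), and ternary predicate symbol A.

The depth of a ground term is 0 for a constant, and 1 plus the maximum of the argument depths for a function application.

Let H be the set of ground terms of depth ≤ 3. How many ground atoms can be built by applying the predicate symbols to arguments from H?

512

First count ground terms of depth ≤ 3.
Write N_k for the number of ground terms of depth ≤ k. A term of depth ≤ k is either a constant or a function symbol applied to arguments of depth ≤ k−1, so N_k = 2 + N_{k-1}.
N_0 = 2
N_1 = 2 + 2 = 4
N_2 = 2 + 4 = 6
N_3 = 2 + 6 = 8
Explicitly: m, n, succ(m), succ(n), succ(succ(m)), succ(succ(n)), succ(succ(succ(m))), succ(succ(succ(n))).
So |H| = 8.
A ground atom is a predicate applied to a tuple of terms from H, so the count is the sum over predicates of |H|^arity:
  A: 8^3 = 512
Total ground atoms: 512.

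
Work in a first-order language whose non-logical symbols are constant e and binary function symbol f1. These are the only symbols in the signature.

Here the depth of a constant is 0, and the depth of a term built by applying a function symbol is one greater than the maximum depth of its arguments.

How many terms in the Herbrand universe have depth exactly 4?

651

If N_k denotes the number of depth-≤k ground terms, the 1 constant gives N_0 = 1, and each function symbol of arity r contributes N_{k-1}^r new terms at level k: N_k = 1 + N_{k-1}^2.
N_0 = 1
N_1 = 1 + 1^2 = 2
N_2 = 1 + 2^2 = 5
N_3 = 1 + 5^2 = 26
N_4 = 1 + 26^2 = 677
Terms of depth exactly 4: N_4 − N_3 = 677 − 26 = 651.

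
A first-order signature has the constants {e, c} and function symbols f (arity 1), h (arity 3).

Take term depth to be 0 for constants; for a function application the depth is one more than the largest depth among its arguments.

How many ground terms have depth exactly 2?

1730

Let N_k count ground terms of depth at most k. Each non-constant term of depth ≤ k is some function symbol applied to depth-≤(k−1) arguments, giving N_k = 2 + N_{k-1} + N_{k-1}^3.
N_0 = 2
N_1 = 2 + 2 + 2^3 = 12
N_2 = 2 + 12 + 12^3 = 1742
Terms of depth exactly 2: N_2 − N_1 = 1742 − 12 = 1730.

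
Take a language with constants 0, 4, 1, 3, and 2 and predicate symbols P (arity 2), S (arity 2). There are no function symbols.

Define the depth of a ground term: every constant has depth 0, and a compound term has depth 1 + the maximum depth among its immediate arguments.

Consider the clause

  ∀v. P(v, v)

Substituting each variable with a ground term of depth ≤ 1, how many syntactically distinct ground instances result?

5

Ground terms of depth ≤ 1:
  With no function symbols every ground term is a constant, so there are exactly 5 ground terms at every depth bound.
  N_0 = 5
  N_1 = 5
So there are 5 ground terms available for substitution.
The variable v ranges independently over the available ground terms, and distinct assignments produce distinct instances.
Number of ground instances = 5.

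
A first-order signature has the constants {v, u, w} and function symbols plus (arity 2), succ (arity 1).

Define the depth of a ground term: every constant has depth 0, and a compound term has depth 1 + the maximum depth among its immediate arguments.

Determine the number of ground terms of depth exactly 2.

228

If N_k denotes the number of depth-≤k ground terms, the 3 constants give N_0 = 3, and each function symbol of arity r contributes N_{k-1}^r new terms at level k: N_k = 3 + N_{k-1}^2 + N_{k-1}.
N_0 = 3
N_1 = 3 + 3^2 + 3 = 15
N_2 = 3 + 15^2 + 15 = 243
Terms of depth exactly 2: N_2 − N_1 = 243 − 15 = 228.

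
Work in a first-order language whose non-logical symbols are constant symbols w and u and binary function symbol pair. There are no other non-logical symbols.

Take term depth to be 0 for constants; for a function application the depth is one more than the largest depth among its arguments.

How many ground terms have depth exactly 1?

4

Let N_k = |{terms of depth ≤ k}|. Then N_0 = 2 and N_k = 2 + N_{k-1}^2 for k ≥ 1 (one summand per function symbol, arity giving the exponent).
N_0 = 2
N_1 = 2 + 2^2 = 6
Terms of depth exactly 1: N_1 − N_0 = 6 − 2 = 4.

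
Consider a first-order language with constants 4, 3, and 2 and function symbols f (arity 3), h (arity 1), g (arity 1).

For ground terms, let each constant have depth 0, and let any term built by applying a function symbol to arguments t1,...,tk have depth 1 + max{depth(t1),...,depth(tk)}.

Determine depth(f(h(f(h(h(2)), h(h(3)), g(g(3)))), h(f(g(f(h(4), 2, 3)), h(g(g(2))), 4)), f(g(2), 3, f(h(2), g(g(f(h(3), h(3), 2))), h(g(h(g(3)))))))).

7

depth(h(2)) = 1 + depth(2) = 1 + 0 = 1
depth(h(h(2))) = 1 + depth(h(2)) = 1 + 1 = 2
depth(h(3)) = 1 + depth(3) = 1 + 0 = 1
depth(h(h(3))) = 1 + depth(h(3)) = 1 + 1 = 2
depth(g(3)) = 1 + depth(3) = 1 + 0 = 1
depth(g(g(3))) = 1 + depth(g(3)) = 1 + 1 = 2
depth(f(h(h(2)), h(h(3)), g(g(3)))) = 1 + max(2, 2, 2) = 3
depth(h(f(h(h(2)), h(h(3)), g(g(3))))) = 1 + depth(f(h(h(2)), h(h(3)), g(g(3)))) = 1 + 3 = 4
depth(h(4)) = 1 + depth(4) = 1 + 0 = 1
depth(f(h(4), 2, 3)) = 1 + max(1, 0, 0) = 2
depth(g(f(h(4), 2, 3))) = 1 + depth(f(h(4), 2, 3)) = 1 + 2 = 3
depth(g(2)) = 1 + depth(2) = 1 + 0 = 1
depth(g(g(2))) = 1 + depth(g(2)) = 1 + 1 = 2
depth(h(g(g(2)))) = 1 + depth(g(g(2))) = 1 + 2 = 3
depth(f(g(f(h(4), 2, 3)), h(g(g(2))), 4)) = 1 + max(3, 3, 0) = 4
depth(h(f(g(f(h(4), 2, 3)), h(g(g(2))), 4))) = 1 + depth(f(g(f(h(4), 2, 3)), h(g(g(2))), 4)) = 1 + 4 = 5
depth(f(h(3), h(3), 2)) = 1 + max(1, 1, 0) = 2
depth(g(f(h(3), h(3), 2))) = 1 + depth(f(h(3), h(3), 2)) = 1 + 2 = 3
depth(g(g(f(h(3), h(3), 2)))) = 1 + depth(g(f(h(3), h(3), 2))) = 1 + 3 = 4
depth(h(g(3))) = 1 + depth(g(3)) = 1 + 1 = 2
depth(g(h(g(3)))) = 1 + depth(h(g(3))) = 1 + 2 = 3
depth(h(g(h(g(3))))) = 1 + depth(g(h(g(3)))) = 1 + 3 = 4
depth(f(h(2), g(g(f(h(3), h(3), 2))), h(g(h(g(3)))))) = 1 + max(1, 4, 4) = 5
depth(f(g(2), 3, f(h(2), g(g(f(h(3), h(3), 2))), h(g(h(g(3))))))) = 1 + max(1, 0, 5) = 6
depth(f(h(f(h(h(2)), h(h(3)), g(g(3)))), h(f(g(f(h(4), 2, 3)), h(g(g(2))), 4)), f(g(2), 3, f(h(2), g(g(f(h(3), h(3), 2))), h(g(h(g(3)))))))) = 1 + max(4, 5, 6) = 7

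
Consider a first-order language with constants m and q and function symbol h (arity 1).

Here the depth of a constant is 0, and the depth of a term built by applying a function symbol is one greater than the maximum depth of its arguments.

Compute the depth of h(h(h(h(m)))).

4

depth(h(m)) = 1 + depth(m) = 1 + 0 = 1
depth(h(h(m))) = 1 + depth(h(m)) = 1 + 1 = 2
depth(h(h(h(m)))) = 1 + depth(h(h(m))) = 1 + 2 = 3
depth(h(h(h(h(m))))) = 1 + depth(h(h(h(m)))) = 1 + 3 = 4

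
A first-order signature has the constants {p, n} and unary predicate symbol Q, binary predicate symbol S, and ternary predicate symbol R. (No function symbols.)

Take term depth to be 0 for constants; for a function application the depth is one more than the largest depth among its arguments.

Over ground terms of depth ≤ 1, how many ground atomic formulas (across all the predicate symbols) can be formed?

14

First count ground terms of depth ≤ 1.
With no function symbols every ground term is a constant, so there are exactly 2 ground terms at every depth bound.
N_0 = 2
N_1 = 2
So |H| = 2.
Ground atoms are formed by filling each argument slot of a predicate with a term from H, so an r-ary predicate gives |H|^r atoms:
  Q: 2;  S: 2^2 = 4;  R: 2^3 = 8
Total ground atoms: 2 + 4 + 8 = 14.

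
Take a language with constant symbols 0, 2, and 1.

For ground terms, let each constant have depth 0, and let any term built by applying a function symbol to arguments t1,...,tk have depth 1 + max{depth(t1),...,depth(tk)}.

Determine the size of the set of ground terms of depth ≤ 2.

3

With no function symbols every ground term is a constant, so there are exactly 3 ground terms at every depth bound.
N_0 = 3
N_1 = 3
N_2 = 3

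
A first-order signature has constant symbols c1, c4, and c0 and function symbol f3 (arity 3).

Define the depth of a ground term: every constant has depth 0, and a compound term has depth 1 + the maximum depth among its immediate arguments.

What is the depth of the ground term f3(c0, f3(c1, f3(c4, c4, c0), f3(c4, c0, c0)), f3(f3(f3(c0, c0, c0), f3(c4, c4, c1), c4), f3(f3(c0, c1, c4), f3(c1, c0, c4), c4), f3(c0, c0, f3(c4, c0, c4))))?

4

depth(f3(c4, c4, c0)) = 1 + max(0, 0, 0) = 1
depth(f3(c4, c0, c0)) = 1 + max(0, 0, 0) = 1
depth(f3(c1, f3(c4, c4, c0), f3(c4, c0, c0))) = 1 + max(0, 1, 1) = 2
depth(f3(c0, c0, c0)) = 1 + max(0, 0, 0) = 1
depth(f3(c4, c4, c1)) = 1 + max(0, 0, 0) = 1
depth(f3(f3(c0, c0, c0), f3(c4, c4, c1), c4)) = 1 + max(1, 1, 0) = 2
depth(f3(c0, c1, c4)) = 1 + max(0, 0, 0) = 1
depth(f3(c1, c0, c4)) = 1 + max(0, 0, 0) = 1
depth(f3(f3(c0, c1, c4), f3(c1, c0, c4), c4)) = 1 + max(1, 1, 0) = 2
depth(f3(c4, c0, c4)) = 1 + max(0, 0, 0) = 1
depth(f3(c0, c0, f3(c4, c0, c4))) = 1 + max(0, 0, 1) = 2
depth(f3(f3(f3(c0, c0, c0), f3(c4, c4, c1), c4), f3(f3(c0, c1, c4), f3(c1, c0, c4), c4), f3(c0, c0, f3(c4, c0, c4)))) = 1 + max(2, 2, 2) = 3
depth(f3(c0, f3(c1, f3(c4, c4, c0), f3(c4, c0, c0)), f3(f3(f3(c0, c0, c0), f3(c4, c4, c1), c4), f3(f3(c0, c1, c4), f3(c1, c0, c4), c4), f3(c0, c0, f3(c4, c0, c4))))) = 1 + max(0, 2, 3) = 4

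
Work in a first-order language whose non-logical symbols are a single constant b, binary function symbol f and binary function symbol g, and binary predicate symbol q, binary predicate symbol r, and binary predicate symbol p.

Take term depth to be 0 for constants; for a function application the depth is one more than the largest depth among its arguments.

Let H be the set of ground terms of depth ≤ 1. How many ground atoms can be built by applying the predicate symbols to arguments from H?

27

First count ground terms of depth ≤ 1.
Count level by level. With function symbols f/2, g/2, the terms of depth ≤ k are the 1 constant together with each function applied to depth-≤(k−1) tuples, so N_k = 1 + N_{k-1}^2 + N_{k-1}^2.
N_0 = 1
N_1 = 1 + 1^2 + 1^2 = 3
Explicitly: b, f(b, b), g(b, b).
So |H| = 3.
Each predicate of arity r yields |H|^r ground atoms (one per choice of an r-tuple from H):
  q: 3^2 = 9;  r: 3^2 = 9;  p: 3^2 = 9
Total ground atoms: 9 + 9 + 9 = 27.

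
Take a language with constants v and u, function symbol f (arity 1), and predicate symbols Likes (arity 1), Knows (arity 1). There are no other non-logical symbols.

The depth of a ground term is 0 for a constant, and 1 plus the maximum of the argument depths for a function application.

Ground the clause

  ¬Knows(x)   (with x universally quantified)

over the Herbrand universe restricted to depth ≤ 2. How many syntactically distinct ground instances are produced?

6

Ground terms of depth ≤ 2:
  Let N_k count ground terms of depth at most k. Each non-constant term of depth ≤ k is some function symbol applied to depth-≤(k−1) arguments, giving N_k = 2 + N_{k-1}.
  N_0 = 2
  N_1 = 2 + 2 = 4
  N_2 = 2 + 4 = 6
  Explicitly: v, u, f(v), f(u), f(f(v)), f(f(u)).
So there are 6 ground terms available for substitution.
The variable x ranges independently over the available ground terms, and distinct assignments produce distinct instances.
Number of ground instances = 6.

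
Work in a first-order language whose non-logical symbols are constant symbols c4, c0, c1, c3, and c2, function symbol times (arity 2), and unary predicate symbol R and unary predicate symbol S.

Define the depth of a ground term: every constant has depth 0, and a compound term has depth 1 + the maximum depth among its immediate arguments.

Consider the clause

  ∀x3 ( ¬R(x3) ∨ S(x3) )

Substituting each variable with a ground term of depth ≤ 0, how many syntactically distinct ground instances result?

Ground terms of depth ≤ 0:
  Count level by level. With function symbols times/2, the terms of depth ≤ k are the 5 constants together with each function applied to depth-≤(k−1) tuples, so N_k = 5 + N_{k-1}^2.
  N_0 = 5
So there are 5 ground terms available for substitution.
The variable x3 ranges independently over the available ground terms, and distinct assignments produce distinct instances.
Number of ground instances = 5.

5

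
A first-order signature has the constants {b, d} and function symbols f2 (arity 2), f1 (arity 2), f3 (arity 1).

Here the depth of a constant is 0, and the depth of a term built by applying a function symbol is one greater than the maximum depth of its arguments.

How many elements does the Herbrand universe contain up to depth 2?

302

Let N_k count ground terms of depth at most k. Each non-constant term of depth ≤ k is some function symbol applied to depth-≤(k−1) arguments, giving N_k = 2 + N_{k-1}^2 + N_{k-1}^2 + N_{k-1}.
N_0 = 2
N_1 = 2 + 2^2 + 2^2 + 2 = 12
N_2 = 2 + 12^2 + 12^2 + 12 = 302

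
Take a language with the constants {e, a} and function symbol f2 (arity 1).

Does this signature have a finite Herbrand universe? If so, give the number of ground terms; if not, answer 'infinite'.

infinite

The signature has at least one function symbol (f2, arity 1) and at least one constant (e).
Iterating f2 gives infinitely many distinct ground terms: e, f2(e), f2(f2(e)), ...
So the Herbrand universe is infinite.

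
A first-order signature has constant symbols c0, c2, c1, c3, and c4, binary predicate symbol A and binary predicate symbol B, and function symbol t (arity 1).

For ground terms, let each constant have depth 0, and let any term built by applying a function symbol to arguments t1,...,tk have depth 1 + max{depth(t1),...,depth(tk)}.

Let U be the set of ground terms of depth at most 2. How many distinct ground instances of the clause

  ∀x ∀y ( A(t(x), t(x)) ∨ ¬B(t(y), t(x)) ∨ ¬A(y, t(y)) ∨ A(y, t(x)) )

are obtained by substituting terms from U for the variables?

Ground terms of depth ≤ 2:
  Let N_k = |{terms of depth ≤ k}|. Then N_0 = 5 and N_k = 5 + N_{k-1} for k ≥ 1 (one summand per function symbol, arity giving the exponent).
  N_0 = 5
  N_1 = 5 + 5 = 10
  N_2 = 5 + 10 = 15
So there are 15 ground terms available for substitution.
The clause has 2 distinct variables (x, y), each appearing in the body. In the free term algebra distinct substitutions yield syntactically distinct ground instances.
Number of ground instances = 15^2 = 225.

225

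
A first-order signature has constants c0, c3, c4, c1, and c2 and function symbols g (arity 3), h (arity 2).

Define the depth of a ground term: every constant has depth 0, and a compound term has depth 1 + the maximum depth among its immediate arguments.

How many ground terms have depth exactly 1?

Let N_k count ground terms of depth at most k. Each non-constant term of depth ≤ k is some function symbol applied to depth-≤(k−1) arguments, giving N_k = 5 + N_{k-1}^3 + N_{k-1}^2.
N_0 = 5
N_1 = 5 + 5^3 + 5^2 = 155
Terms of depth exactly 1: N_1 − N_0 = 155 − 5 = 150.

150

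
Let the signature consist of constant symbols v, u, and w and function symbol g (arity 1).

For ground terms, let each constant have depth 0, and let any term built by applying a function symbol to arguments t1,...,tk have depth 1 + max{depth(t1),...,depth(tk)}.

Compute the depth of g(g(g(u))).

depth(g(u)) = 1 + depth(u) = 1 + 0 = 1
depth(g(g(u))) = 1 + depth(g(u)) = 1 + 1 = 2
depth(g(g(g(u)))) = 1 + depth(g(g(u))) = 1 + 2 = 3

3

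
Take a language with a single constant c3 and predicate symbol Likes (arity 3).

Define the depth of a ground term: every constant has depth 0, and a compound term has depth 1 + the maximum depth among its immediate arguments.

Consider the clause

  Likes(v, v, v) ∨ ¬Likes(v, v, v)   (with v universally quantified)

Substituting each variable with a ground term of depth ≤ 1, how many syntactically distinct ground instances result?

1

Ground terms of depth ≤ 1:
  With no function symbols every ground term is a constant, so there is exactly 1 ground term at every depth bound.
  N_0 = 1
  N_1 = 1
So there is exactly 1 ground term available for substitution.
The variable v ranges independently over the available ground terms, and distinct assignments produce distinct instances.
Number of ground instances = 1.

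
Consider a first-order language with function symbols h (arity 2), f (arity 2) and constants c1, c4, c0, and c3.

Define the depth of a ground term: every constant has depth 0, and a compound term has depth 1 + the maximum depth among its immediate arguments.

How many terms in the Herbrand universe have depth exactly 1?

Write N_k for the number of ground terms of depth ≤ k. A term of depth ≤ k is either a constant or a function symbol applied to arguments of depth ≤ k−1, so N_k = 4 + N_{k-1}^2 + N_{k-1}^2.
N_0 = 4
N_1 = 4 + 4^2 + 4^2 = 36
Terms of depth exactly 1: N_1 − N_0 = 36 − 4 = 32.

32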